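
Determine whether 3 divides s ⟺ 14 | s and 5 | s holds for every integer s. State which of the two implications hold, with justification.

(⇒) fails and (⇐) fails.

(→) This fails: take s = 3. Certainly 3 ∣ 3, but 14 ∤ 3.

(←) This fails: take s = 70. Both 14 ∣ 70 and 5 ∣ 70, yet 70 is not a multiple of 3 (since 70 = 23·3 + 1), so 3 ∤ 70.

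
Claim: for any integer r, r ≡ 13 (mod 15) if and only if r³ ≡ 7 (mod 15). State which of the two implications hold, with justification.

(⟸) Suppose r³ ≡ 7 (mod 15). The only residue r in {0, …, 14} with r³ ≡ 7 (mod 15) is r = 13, so r ≡ 13 (mod 15).

(⟹) Suppose r ≡ 13 (mod 15). Write r = 15j + 13. Then (15j + 13)³ = 3375j³ + 8775j² + 7605j + 2197 = 15(225j³ + 585j² + 507j + 146) + 7, so r³ ≡ 7 (mod 15).

Equivalent; both directions hold.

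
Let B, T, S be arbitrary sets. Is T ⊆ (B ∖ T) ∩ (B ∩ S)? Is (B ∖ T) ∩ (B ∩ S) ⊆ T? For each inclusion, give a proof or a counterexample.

Both inclusions fail.

(⟹) This inclusion fails. Take B = ∅, T = {1}, S = ∅; then 1 ∈ T but 1 ∉ (B ∖ T) ∩ (B ∩ S).

(⟸) This inclusion fails. Take B = {1}, T = ∅, S = {1}; then 1 ∈ (B ∖ T) ∩ (B ∩ S) but 1 ∉ T.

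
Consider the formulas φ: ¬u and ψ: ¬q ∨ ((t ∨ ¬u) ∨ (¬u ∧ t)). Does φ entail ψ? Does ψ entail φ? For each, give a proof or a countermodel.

(⟹) Assume the antecedent. If t is true, ¬q ∨ ((t ∨ ¬u) ∨ (¬u ∧ t)) reduces to true regardless of the other variables. If t is false, the antecedent forces (t = F, u = F, q = F) or (t = F, u = F, q = T), and ¬q ∨ ((t ∨ ¬u) ∨ (¬u ∧ t)) holds there. Either way ¬q ∨ ((t ∨ ¬u) ∨ (¬u ∧ t)) holds.

(⟸) This fails. Under t = F, u = T, q = F, the left side is false but the right side is true.

Not equivalent: only (⇒) holds.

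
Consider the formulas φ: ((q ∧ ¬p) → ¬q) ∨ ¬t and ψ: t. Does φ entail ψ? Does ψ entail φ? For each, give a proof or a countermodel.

Neither implication holds.

Forward direction. This fails. Under q = F, p = F, t = F, the left side is true but the right side is false.

Converse. This fails. Under q = T, p = F, t = T, the left side is false but the right side is true.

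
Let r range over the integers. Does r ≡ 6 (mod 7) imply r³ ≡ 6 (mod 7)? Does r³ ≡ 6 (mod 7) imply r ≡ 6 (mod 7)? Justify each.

Not equivalent: only (⇒) holds.

(⇒) Suppose r ≡ 6 (mod 7). Write r = 7j + 6. Then (7j + 6)³ = 343j³ + 882j² + 756j + 216 = 7(49j³ + 126j² + 108j + 30) + 6, so r³ ≡ 6 (mod 7).

(⇐) This fails: take r = 3. Then 3³ = 27 ≡ 6 (mod 7), yet 3 ≡ 3 (mod 7), not 6.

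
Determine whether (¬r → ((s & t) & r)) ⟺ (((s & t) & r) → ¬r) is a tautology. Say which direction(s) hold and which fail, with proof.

Neither implication holds.

(⟹) This fails. Under s = T, r = T, t = T, the left side is true but the right side is false.

(⟸) This fails. Under s = F, r = F, t = F, the left side is false but the right side is true.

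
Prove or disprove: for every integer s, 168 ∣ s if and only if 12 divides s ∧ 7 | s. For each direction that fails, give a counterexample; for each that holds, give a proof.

(⇒) If 168 ∣ s, write s = 168q. Since 168 = 14·12, s = 12·(14q), so 12 ∣ s; and since 168 = 24·7, s = 7·(24q), so 7 ∣ s.

(⇐) This fails: take s = 84. Both 12 ∣ 84 and 7 ∣ 84, yet 84 is not a multiple of 168 (since 84 = 0·168 + 84), so 168 ∤ 84.

Only the forward direction holds.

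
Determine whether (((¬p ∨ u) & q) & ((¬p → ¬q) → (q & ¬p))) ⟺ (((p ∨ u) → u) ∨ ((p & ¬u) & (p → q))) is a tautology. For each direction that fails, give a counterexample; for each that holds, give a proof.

(⇐) This fails. Under p = F, q = F, u = F, the left side is false but the right side is true.

(⇒) Assume the antecedent. If p is true, the antecedent cannot hold. If p is false, the consequent reduces to true regardless of the other variables. Either way the consequent holds.

Only the forward implication holds.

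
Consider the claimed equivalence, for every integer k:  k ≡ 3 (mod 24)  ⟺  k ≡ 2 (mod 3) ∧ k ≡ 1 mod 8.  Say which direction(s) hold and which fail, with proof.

(→) This fails: k = 3 gives 3 ≡ 3 (mod 24) but 3 ≡ 0 (mod 3), so the conjunction on the right does not hold.

(←) This fails: k = 17 satisfies both congruences on the right (17 ≡ 2 mod 3 and 17 ≡ 1 mod 8) yet 17 ≡ 17 (mod 24), not 3.

Both directions fail.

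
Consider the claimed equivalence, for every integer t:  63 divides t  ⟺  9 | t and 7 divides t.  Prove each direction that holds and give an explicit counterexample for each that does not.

(←) Suppose 9 ∣ t and 7 ∣ t. Any common multiple of 9 and 7 is a multiple of their lcm; here gcd(9, 7) = 1, so lcm(9, 7) = 9·7 = 63, so 63 ∣ t.

(→) If 63 ∣ t, write t = 63q. Since 63 = 7·9, t = 9·(7q), so 9 ∣ t; and since 63 = 9·7, t = 7·(9q), so 7 ∣ t.

Both directions hold; the statement is true.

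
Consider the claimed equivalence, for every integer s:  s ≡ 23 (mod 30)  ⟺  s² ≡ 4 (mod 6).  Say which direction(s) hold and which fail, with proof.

Neither direction holds.

Forward direction. This fails: take s = 23. Then 23 ≡ 23 (mod 30), but 23² = 529 ≡ 1 (mod 6), not 4.

Converse. This fails: take s = 2. Then 2² = 4 ≡ 4 (mod 6), yet 2 ≡ 2 (mod 30), not 23.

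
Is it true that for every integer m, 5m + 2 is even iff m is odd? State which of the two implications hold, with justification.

Both directions fail.

[⇒] This fails: m = 6 gives 5m + 2 = 32, which is even, but 6 is even, not odd.

[⇐] This also fails: m = 3 is odd, but 5m + 2 = 17 is odd, not even.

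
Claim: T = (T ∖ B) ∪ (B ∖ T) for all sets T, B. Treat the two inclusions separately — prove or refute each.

Forward inclusion. This inclusion fails. Take T = {1}, B = {1}; then 1 ∈ T but 1 ∉ (T ∖ B) ∪ (B ∖ T).

Reverse inclusion. This inclusion fails. Take T = ∅, B = {1}; then 1 ∈ (T ∖ B) ∪ (B ∖ T) but 1 ∉ T.

Neither inclusion holds.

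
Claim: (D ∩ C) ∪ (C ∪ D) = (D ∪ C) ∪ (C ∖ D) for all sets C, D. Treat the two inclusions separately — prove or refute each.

Both inclusions hold.

Reverse inclusion. Let x ∈ (D ∪ C) ∪ (C ∖ D). Then either x ∈ C and x ∉ D; or x ∈ D and x ∉ C; or x ∈ C ∩ D. In each case x ∈ (D ∩ C) ∪ (C ∪ D), so (D ∪ C) ∪ (C ∖ D) ⊆ (D ∩ C) ∪ (C ∪ D).

Forward inclusion. Let x ∈ (D ∩ C) ∪ (C ∪ D). Then either x ∈ C and x ∉ D; or x ∈ D and x ∉ C; or x ∈ C ∩ D. In each case x ∈ (D ∪ C) ∪ (C ∖ D), so (D ∩ C) ∪ (C ∪ D) ⊆ (D ∪ C) ∪ (C ∖ D).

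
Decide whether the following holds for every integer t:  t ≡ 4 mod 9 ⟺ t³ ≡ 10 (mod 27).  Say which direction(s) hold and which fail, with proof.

The biconditional holds.

(→) Suppose t ≡ 4 (mod 9). Working modulo 27, t ∈ {4, 13, 22}; for each such r, r³ ≡ 10 (mod 27).

(←) Conversely, the residues r modulo 27 with r³ ≡ 10 (mod 27) are exactly {4, 13, 22}, and each is ≡ 4 (mod 9).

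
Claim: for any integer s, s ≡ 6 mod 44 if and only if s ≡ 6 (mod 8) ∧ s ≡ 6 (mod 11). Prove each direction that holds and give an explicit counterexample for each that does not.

(⇒) fails; (⇐) holds.

Forward direction. This fails: s = 50 gives 50 ≡ 6 (mod 44) but 50 ≡ 2 (mod 8), so the conjunction on the right does not hold.

Converse. If s ≡ 6 (mod 8) and s ≡ 6 (mod 11), then by the Chinese remainder theorem s ≡ 6 (mod 88). Since 6 ≡ 6 (mod 44) and 44 ∣ 88, we get s ≡ 6 (mod 44).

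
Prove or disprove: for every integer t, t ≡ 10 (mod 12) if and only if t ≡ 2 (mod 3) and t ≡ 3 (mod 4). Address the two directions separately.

Both directions fail.

(⟹) This fails: t = 10 gives 10 ≡ 10 (mod 12) but 10 ≡ 1 (mod 3), so the conjunction on the right does not hold.

(⟸) This fails: t = 11 satisfies both congruences on the right (11 ≡ 2 mod 3 and 11 ≡ 3 mod 4) yet 11 ≡ 11 (mod 12), not 10.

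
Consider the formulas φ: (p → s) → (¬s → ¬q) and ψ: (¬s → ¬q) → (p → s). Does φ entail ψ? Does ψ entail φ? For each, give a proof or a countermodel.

(→) This fails. Under q = F, s = F, p = T, the left side is true but the right side is false.

(←) This fails. Under q = T, s = F, p = F, the left side is false but the right side is true.

Neither direction holds.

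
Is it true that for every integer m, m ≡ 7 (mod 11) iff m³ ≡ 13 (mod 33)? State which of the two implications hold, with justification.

The forward direction fails; the converse holds.

(⟸) The residues r modulo 33 with r³ ≡ 13 (mod 33) are exactly {7}, and each is ≡ 7 (mod 11).

(⟹) This fails: take m = 18. Then 18 ≡ 7 (mod 11), but 18³ = 5832 ≡ 24 (mod 33), not 13.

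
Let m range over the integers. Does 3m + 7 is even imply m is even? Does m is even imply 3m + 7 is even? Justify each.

(⇒) fails and (⇐) fails.

(⟹) This fails: m = 7 gives 3m + 7 = 28, which is even, but 7 is odd, not even.

(⟸) This also fails: m = 0 is even, but 3m + 7 = 7 is odd, not even.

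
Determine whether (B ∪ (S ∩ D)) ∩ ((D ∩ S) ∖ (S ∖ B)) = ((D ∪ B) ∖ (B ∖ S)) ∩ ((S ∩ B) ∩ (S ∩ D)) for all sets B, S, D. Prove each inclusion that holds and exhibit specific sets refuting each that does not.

The two sets are equal.

(⟸) Let x ∈ ((D ∪ B) ∖ (B ∖ S)) ∩ ((S ∩ B) ∩ (S ∩ D)). Then x ∈ B ∩ S ∩ D, from which x ∈ (B ∪ (S ∩ D)) ∩ ((D ∩ S) ∖ (S ∖ B)).

(⟹) Let x ∈ (B ∪ (S ∩ D)) ∩ ((D ∩ S) ∖ (S ∖ B)). Then x ∈ B ∩ S ∩ D, from which x ∈ ((D ∪ B) ∖ (B ∖ S)) ∩ ((S ∩ B) ∩ (S ∩ D)).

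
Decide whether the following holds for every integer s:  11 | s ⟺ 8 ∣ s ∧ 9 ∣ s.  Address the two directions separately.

Neither implication holds.

Forward direction. This fails: take s = 11. Certainly 11 ∣ 11, but 8 ∤ 11.

Converse. This fails: take s = 72. Both 8 ∣ 72 and 9 ∣ 72, yet 72 is not a multiple of 11 (since 72 = 6·11 + 6), so 11 ∤ 72.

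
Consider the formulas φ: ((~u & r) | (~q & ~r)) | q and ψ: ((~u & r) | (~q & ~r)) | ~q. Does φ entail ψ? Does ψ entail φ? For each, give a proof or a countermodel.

(⇒) fails and (⇐) fails.

(⟹) This fails. Under u = F, r = F, q = T, the left side is true but the right side is false.

(⟸) This fails. Under u = T, r = T, q = F, the left side is false but the right side is true.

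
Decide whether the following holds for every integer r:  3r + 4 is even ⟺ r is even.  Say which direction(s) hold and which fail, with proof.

(⟹) Suppose 3r + 4 is even. Since 3 is odd, 3r and r have the same parity, so 3r + 4 ≡ r + 4 (mod 2). As 4 is even, 3r + 4 is even exactly when r is even. Thus r is even.

(⟸) Conversely, suppose r is even; write r = 2j. Then 3r + 4 = 3·(2j) + 4 = 2·3j + 4, which is even.

Both implications hold.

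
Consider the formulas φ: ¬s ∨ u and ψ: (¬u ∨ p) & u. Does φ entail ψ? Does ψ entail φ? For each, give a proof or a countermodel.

(⇒) fails; (⇐) holds.

(→) This fails. Under u = F, s = F, p = F, the left side is true but the right side is false.

(←) Assume the antecedent. If u is true, ¬s ∨ u reduces to true regardless of the other variables. If u is false, the antecedent cannot hold. Either way ¬s ∨ u holds.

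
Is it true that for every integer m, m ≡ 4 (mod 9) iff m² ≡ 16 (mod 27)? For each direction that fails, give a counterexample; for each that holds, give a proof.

Both directions fail.

[⇒] This fails: take m = 13. Then 13 ≡ 4 (mod 9), but 13² = 169 ≡ 7 (mod 27), not 16.

[⇐] This fails: take m = 23. Then 23² = 529 ≡ 16 (mod 27), yet 23 ≡ 5 (mod 9), not 4.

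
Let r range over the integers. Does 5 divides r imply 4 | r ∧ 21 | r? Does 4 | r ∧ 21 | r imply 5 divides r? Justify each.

(⟹) This fails: take r = 5. Certainly 5 ∣ 5, but 4 ∤ 5.

(⟸) This fails: take r = 84. Both 4 ∣ 84 and 21 ∣ 84, yet 84 is not a multiple of 5 (since 84 = 16·5 + 4), so 5 ∤ 84.

Neither direction holds.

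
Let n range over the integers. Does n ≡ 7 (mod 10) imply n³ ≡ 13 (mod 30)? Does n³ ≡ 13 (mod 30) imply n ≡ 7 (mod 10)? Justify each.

(⇐) The residues r modulo 30 with r³ ≡ 13 (mod 30) are exactly {7}, and each is ≡ 7 (mod 10).

(⇒) This fails: take n = 17. Then 17 ≡ 7 (mod 10), but 17³ = 4913 ≡ 23 (mod 30), not 13.

Only the converse holds.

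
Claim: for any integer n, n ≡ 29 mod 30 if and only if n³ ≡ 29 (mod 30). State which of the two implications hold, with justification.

(⇒) Suppose n ≡ 29 mod 30. Write n = 30j + 29. Then (30j + 29)³ = 27000j³ + 78300j² + 75690j + 24389 = 30(900j³ + 2610j² + 2523j + 812) + 29, so n³ ≡ 29 (mod 30).

(⇐) Conversely, suppose n³ ≡ 29 (mod 30). The only residue r in {0, …, 29} with r³ ≡ 29 (mod 30) is r = 29, so n ≡ 29 (mod 30).

The biconditional holds.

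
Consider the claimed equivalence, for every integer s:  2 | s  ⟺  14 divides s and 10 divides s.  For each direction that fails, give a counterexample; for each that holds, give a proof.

(⇒) fails; (⇐) holds.

(⟸) Suppose 14 ∣ s and 10 ∣ s. Any common multiple of 14 and 10 is a multiple of their lcm; here lcm(14, 10) = 14·10/gcd(14, 10) = 140/2 = 70, so 70 ∣ s. Since 2 ∣ 70, it follows that 2 ∣ s.

(⟹) This fails: take s = 2. Certainly 2 ∣ 2, but 14 ∤ 2.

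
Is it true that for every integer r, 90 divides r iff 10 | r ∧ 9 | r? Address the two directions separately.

Both directions hold; the statement is true.

Forward direction. If 90 ∣ r, write r = 90q. Since 90 = 9·10, r = 10·(9q), so 10 ∣ r; and since 90 = 10·9, r = 9·(10q), so 9 ∣ r.

Converse. Suppose 10 ∣ r and 9 ∣ r. Any common multiple of 10 and 9 is a multiple of their lcm; here gcd(10, 9) = 1, so lcm(10, 9) = 10·9 = 90, so 90 ∣ r.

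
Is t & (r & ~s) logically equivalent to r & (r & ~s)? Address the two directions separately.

(→) Assume the antecedent. If s is true, the antecedent cannot hold. If s is false, the antecedent forces (s = F, t = T, r = T), and r & (r & ~s) holds there. Either way r & (r & ~s) holds.

(←) This fails. Under s = F, t = F, r = T, the left side is false but the right side is true.

Only the forward implication holds.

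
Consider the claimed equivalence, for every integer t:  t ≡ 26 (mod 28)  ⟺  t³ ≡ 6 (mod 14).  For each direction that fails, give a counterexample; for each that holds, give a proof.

(⇐) This fails: take t = 6. Then 6³ = 216 ≡ 6 (mod 14), yet 6 ≡ 6 (mod 28), not 26.

(⇒) Suppose t ≡ 26 (mod 28). Then t³ ≡ 26³ = 17576 (mod 28), and since 14 ∣ 28, also t³ ≡ 6 (mod 14).

Only the forward direction holds.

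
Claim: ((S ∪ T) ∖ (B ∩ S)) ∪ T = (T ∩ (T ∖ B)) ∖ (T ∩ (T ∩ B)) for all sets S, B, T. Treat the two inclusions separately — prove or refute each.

Only the reverse inclusion holds.

Forward inclusion. This inclusion fails. Take S = {1}, B = ∅, T = ∅; then 1 ∈ ((S ∪ T) ∖ (B ∩ S)) ∪ T but 1 ∉ (T ∩ (T ∖ B)) ∖ (T ∩ (T ∩ B)).

Reverse inclusion. Let x ∈ (T ∩ (T ∖ B)) ∖ (T ∩ (T ∩ B)). Then either x ∈ T and x ∉ S, B; or x ∈ S ∩ T and x ∉ B. In each case x ∈ ((S ∪ T) ∖ (B ∩ S)) ∪ T, so (T ∩ (T ∖ B)) ∖ (T ∩ (T ∩ B)) ⊆ ((S ∪ T) ∖ (B ∩ S)) ∪ T.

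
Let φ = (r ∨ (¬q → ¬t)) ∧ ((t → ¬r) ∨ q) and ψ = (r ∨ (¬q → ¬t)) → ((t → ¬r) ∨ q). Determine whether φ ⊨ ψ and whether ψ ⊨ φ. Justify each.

Only the forward direction holds.

(⇒) Assume the antecedent. If q is true, the consequent reduces to true regardless of the other variables. If q is false, the antecedent forces (q = F, r = F, t = F) or (q = F, r = T, t = F), and the consequent holds there. Either way the consequent holds.

(⇐) This fails. Under q = F, r = F, t = T, the left side is false but the right side is true.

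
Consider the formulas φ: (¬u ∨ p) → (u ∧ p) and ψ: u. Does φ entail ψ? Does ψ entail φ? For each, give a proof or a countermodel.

(⟹) Assume the antecedent. If p is true, the antecedent forces (p = T, u = T), and u holds there. If p is false, the antecedent forces (p = F, u = T), and u holds there. Either way u holds.

(⟸) Assume the antecedent. If p is true, the antecedent forces (p = T, u = T), and (¬u ∨ p) → (u ∧ p) holds there. If p is false, the antecedent forces (p = F, u = T), and (¬u ∨ p) → (u ∧ p) holds there. Either way (¬u ∨ p) → (u ∧ p) holds.

Both implications hold.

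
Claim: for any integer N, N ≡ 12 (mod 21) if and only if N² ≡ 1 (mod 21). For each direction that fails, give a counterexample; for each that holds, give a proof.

[⇒] This fails: take N = 12. Then 12 ≡ 12 (mod 21), but 12² = 144 ≡ 18 (mod 21), not 1.

[⇐] This fails: take N = 1. Then 1² = 1 ≡ 1 (mod 21), yet 1 ≡ 1 (mod 21), not 12.

Both directions fail.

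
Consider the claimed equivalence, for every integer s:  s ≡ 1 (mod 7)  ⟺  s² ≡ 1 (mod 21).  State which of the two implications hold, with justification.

[⇒] This fails: take s = 15. Then 15 ≡ 1 (mod 7), but 15² = 225 ≡ 15 (mod 21), not 1.

[⇐] This fails: take s = 13. Then 13² = 169 ≡ 1 (mod 21), yet 13 ≡ 6 (mod 7), not 1.

(⇒) fails and (⇐) fails.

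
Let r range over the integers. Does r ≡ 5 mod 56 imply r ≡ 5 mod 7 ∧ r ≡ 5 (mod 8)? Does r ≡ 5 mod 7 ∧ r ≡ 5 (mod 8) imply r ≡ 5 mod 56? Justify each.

Both directions hold; the statement is true.

[⇐] If r ≡ 5 (mod 7) and r ≡ 5 (mod 8), then by the Chinese remainder theorem r ≡ 5 (mod 56). This is exactly r ≡ 5 (mod 56).

[⇒] Suppose r ≡ 5 (mod 56); write r = 56j + 5. Since 7 ∣ 56, reducing mod 7 gives r ≡ 5 (mod 7); since 8 ∣ 56, reducing mod 8 gives r ≡ 5 (mod 8).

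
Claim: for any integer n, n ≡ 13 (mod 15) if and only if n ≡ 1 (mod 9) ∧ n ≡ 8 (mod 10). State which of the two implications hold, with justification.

Not equivalent: only (⇐) holds.

(→) This fails: n = 73 gives 73 ≡ 13 (mod 15) but 73 ≡ 3 (mod 10), so the conjunction on the right does not hold.

(←) Conversely, if n ≡ 1 (mod 9) and n ≡ 8 (mod 10), then by the Chinese remainder theorem n ≡ 28 (mod 90). Since 28 ≡ 13 (mod 15) and 15 ∣ 90, we get n ≡ 13 (mod 15).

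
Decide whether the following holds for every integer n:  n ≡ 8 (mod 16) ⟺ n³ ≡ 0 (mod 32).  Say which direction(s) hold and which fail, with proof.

Only the forward direction holds.

(⟹) Suppose n ≡ 8 (mod 16). Working modulo 32, n ∈ {8, 24}; for each such r, r³ ≡ 0 (mod 32).

(⟸) This fails: take n = 0. Then 0³ = 0 ≡ 0 (mod 32), yet 0 ≡ 0 (mod 16), not 8.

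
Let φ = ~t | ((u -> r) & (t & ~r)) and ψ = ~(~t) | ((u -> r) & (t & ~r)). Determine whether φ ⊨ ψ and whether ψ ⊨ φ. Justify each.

[⇒] This fails. Under u = F, r = F, t = F, the left side is true but the right side is false.

[⇐] This fails. Under u = T, r = F, t = T, the left side is false but the right side is true.

Neither implication holds.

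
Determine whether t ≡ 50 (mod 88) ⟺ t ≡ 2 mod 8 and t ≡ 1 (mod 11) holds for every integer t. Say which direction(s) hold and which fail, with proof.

Neither implication holds.

Forward direction. This fails: t = 50 gives 50 ≡ 50 (mod 88) but 50 ≡ 6 (mod 11), so the conjunction on the right does not hold.

Converse. This fails: t = 34 satisfies both congruences on the right (34 ≡ 2 mod 8 and 34 ≡ 1 mod 11) yet 34 ≡ 34 (mod 88), not 50.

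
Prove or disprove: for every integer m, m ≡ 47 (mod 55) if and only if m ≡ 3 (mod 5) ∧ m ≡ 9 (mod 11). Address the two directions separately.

Forward direction. This fails: m = 47 gives 47 ≡ 47 (mod 55) but 47 ≡ 2 (mod 5), so the conjunction on the right does not hold.

Converse. This fails: m = 53 satisfies both congruences on the right (53 ≡ 3 mod 5 and 53 ≡ 9 mod 11) yet 53 ≡ 53 (mod 55), not 47.

(⇒) fails and (⇐) fails.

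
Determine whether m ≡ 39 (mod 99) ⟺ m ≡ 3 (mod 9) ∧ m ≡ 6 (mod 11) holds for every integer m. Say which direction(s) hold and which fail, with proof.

(→) Suppose m ≡ 39 (mod 99); write m = 99j + 39. Since 9 ∣ 99, reducing mod 9 gives m ≡ 39 ≡ 3 (mod 9); since 11 ∣ 99, reducing mod 11 gives m ≡ 39 ≡ 6 (mod 11).

(←) Conversely, if m ≡ 3 (mod 9) and m ≡ 6 (mod 11), then by the Chinese remainder theorem m ≡ 39 (mod 99). This is exactly m ≡ 39 (mod 99).

Both directions hold.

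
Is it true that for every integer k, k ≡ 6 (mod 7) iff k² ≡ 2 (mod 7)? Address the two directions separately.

(⇒) This fails: take k = 6. Then 6 ≡ 6 (mod 7), but 6² = 36 ≡ 1 (mod 7), not 2.

(⇐) This fails: take k = 3. Then 3² = 9 ≡ 2 (mod 7), yet 3 ≡ 3 (mod 7), not 6.

Neither direction holds.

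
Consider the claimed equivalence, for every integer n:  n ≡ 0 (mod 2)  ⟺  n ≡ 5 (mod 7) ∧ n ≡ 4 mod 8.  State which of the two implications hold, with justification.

(⇒) This fails: n = 0 gives 0 ≡ 0 (mod 2) but 0 ≡ 0 (mod 7), so the conjunction on the right does not hold.

(⇐) Conversely, if n ≡ 5 (mod 7) and n ≡ 4 (mod 8), then by the Chinese remainder theorem n ≡ 12 (mod 56). Since 12 ≡ 0 (mod 2) and 2 ∣ 56, we get n ≡ 0 (mod 2).

The forward direction fails; the converse holds.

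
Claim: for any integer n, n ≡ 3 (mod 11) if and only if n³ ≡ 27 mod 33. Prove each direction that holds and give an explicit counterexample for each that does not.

(⇐) The residues r modulo 33 with r³ ≡ 27 (mod 33) are exactly {3}, and each is ≡ 3 (mod 11).

(⇒) This fails: take n = 14. Then 14 ≡ 3 (mod 11), but 14³ = 2744 ≡ 5 (mod 33), not 27.

(⇒) fails; (⇐) holds.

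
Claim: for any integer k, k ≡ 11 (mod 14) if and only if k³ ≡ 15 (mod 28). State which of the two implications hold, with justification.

(⇒) fails and (⇐) fails.

[⇒] This fails: take k = 25. Then 25 ≡ 11 (mod 14), but 25³ = 15625 ≡ 1 (mod 28), not 15.

[⇐] This fails: take k = 15. Then 15³ = 3375 ≡ 15 (mod 28), yet 15 ≡ 1 (mod 14), not 11.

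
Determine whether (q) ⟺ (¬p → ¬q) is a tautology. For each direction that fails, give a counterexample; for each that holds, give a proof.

Neither direction holds.

Forward direction. This fails. Under q = T, p = F, the left side is true but the right side is false.

Converse. This fails. Under q = F, p = F, the left side is false but the right side is true.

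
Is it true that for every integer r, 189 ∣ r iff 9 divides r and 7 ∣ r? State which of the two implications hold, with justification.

Only the forward implication holds.

(→) If 189 ∣ r, write r = 189q. Since 189 = 21·9, r = 9·(21q), so 9 ∣ r; and since 189 = 27·7, r = 7·(27q), so 7 ∣ r.

(←) This fails: take r = 63. Both 9 ∣ 63 and 7 ∣ 63, yet 63 is not a multiple of 189 (since 63 = 0·189 + 63), so 189 ∤ 63.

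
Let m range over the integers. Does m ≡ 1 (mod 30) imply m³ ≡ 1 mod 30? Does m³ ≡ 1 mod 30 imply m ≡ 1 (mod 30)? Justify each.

The biconditional holds.

Converse. Suppose m³ ≡ 1 (mod 30). The only residue r in {0, …, 29} with r³ ≡ 1 (mod 30) is r = 1, so m ≡ 1 (mod 30).

Forward direction. Suppose m ≡ 1 (mod 30). Write m = 30j + 1. Then (30j + 1)³ = 27000j³ + 2700j² + 90j + 1 = 30(900j³ + 90j² + 3j) + 1, so m³ ≡ 1 (mod 30).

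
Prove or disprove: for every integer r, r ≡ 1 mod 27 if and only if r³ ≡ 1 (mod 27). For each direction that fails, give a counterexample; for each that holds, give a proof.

Only the forward direction holds.

(⟹) Suppose r ≡ 1 mod 27. Write r = 27j + 1. Then (27j + 1)³ = 19683j³ + 2187j² + 81j + 1 = 27(729j³ + 81j² + 3j) + 1, so r³ ≡ 1 (mod 27).

(⟸) This fails: take r = 10. Then 10³ = 1000 ≡ 1 (mod 27), yet 10 ≡ 10 (mod 27), not 1.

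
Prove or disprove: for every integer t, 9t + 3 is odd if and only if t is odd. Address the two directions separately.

Neither implication holds.

Forward direction. This fails: t = 0 gives 9t + 3 = 3, which is odd, but 0 is even, not odd.

Converse. This also fails: t = 7 is odd, but 9t + 3 = 66 is even, not odd.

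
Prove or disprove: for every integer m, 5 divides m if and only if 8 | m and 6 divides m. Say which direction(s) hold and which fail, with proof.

Neither direction holds.

(⟹) This fails: take m = 5. Certainly 5 ∣ 5, but 8 ∤ 5.

(⟸) This fails: take m = 24. Both 8 ∣ 24 and 6 ∣ 24, yet 24 is not a multiple of 5 (since 24 = 4·5 + 4), so 5 ∤ 24.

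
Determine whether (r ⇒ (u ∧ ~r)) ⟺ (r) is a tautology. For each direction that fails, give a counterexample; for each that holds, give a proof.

Both directions fail.

(→) This fails. Under r = F, u = F, the left side is true but the right side is false.

(←) This fails. Under r = T, u = F, the left side is false but the right side is true.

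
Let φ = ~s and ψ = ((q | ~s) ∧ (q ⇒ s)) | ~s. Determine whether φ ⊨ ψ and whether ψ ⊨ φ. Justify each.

The forward direction holds; the converse fails.

Forward direction. Assume the antecedent. If s is true, the antecedent cannot hold. If s is false, ((q | ~s) ∧ (q ⇒ s)) | ~s reduces to true regardless of the other variables. Either way ((q | ~s) ∧ (q ⇒ s)) | ~s holds.

Converse. This fails. Under s = T, q = T, the left side is false but the right side is true.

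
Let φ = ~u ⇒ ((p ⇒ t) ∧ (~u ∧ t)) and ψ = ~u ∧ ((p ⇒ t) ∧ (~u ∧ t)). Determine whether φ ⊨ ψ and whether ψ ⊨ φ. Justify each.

(←) Assume the antecedent. If p is true, the antecedent forces (p = T, t = T, u = F), and ~u ⇒ ((p ⇒ t) ∧ (~u ∧ t)) holds there. If p is false, the antecedent forces (p = F, t = T, u = F), and ~u ⇒ ((p ⇒ t) ∧ (~u ∧ t)) holds there. Either way ~u ⇒ ((p ⇒ t) ∧ (~u ∧ t)) holds.

(→) This fails. Under p = F, t = F, u = T, the left side is true but the right side is false.

Only the reverse direction holds.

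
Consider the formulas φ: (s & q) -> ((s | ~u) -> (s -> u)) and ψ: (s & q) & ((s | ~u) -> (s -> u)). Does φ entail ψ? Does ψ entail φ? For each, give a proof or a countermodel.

Not equivalent: only (⇐) holds.

[⇒] This fails. Under s = F, q = F, u = F, the left side is true but the right side is false.

[⇐] Assume the antecedent. If s is true, the antecedent forces (s = T, q = T, u = T), and the consequent holds there. If s is false, the antecedent cannot hold. Either way the consequent holds.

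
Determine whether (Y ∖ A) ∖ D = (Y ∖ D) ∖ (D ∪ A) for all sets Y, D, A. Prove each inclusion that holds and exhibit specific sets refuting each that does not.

Both inclusions hold; the sets are equal.

(⟹) Let x ∈ (Y ∖ A) ∖ D. Then x ∈ Y and x ∉ D, A, from which x ∈ (Y ∖ D) ∖ (D ∪ A).

(⟸) Let x ∈ (Y ∖ D) ∖ (D ∪ A). Then x ∈ Y and x ∉ D, A, from which x ∈ (Y ∖ A) ∖ D.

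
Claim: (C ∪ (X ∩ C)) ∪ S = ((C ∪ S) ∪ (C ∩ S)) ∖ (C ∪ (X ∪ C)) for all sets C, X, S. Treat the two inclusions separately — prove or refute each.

(⊆) fails; (⊇) holds.

(⊇) Let x ∈ ((C ∪ S) ∪ (C ∩ S)) ∖ (C ∪ (X ∪ C)). Then x ∈ S and x ∉ C, X, from which x ∈ (C ∪ (X ∩ C)) ∪ S.

(⊆) This inclusion fails. Take C = {1}, X = ∅, S = ∅; then 1 ∈ (C ∪ (X ∩ C)) ∪ S but 1 ∉ ((C ∪ S) ∪ (C ∩ S)) ∖ (C ∪ (X ∪ C)).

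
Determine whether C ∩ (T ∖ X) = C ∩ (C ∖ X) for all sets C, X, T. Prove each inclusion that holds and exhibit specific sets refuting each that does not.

The sets are not equal: only the forward inclusion holds.

(⟹) Let x ∈ C ∩ (T ∖ X). Then x ∈ C ∩ T and x ∉ X, from which x ∈ C ∩ (C ∖ X).

(⟸) This inclusion fails. Take C = {1}, X = ∅, T = ∅; then 1 ∈ C ∩ (C ∖ X) but 1 ∉ C ∩ (T ∖ X).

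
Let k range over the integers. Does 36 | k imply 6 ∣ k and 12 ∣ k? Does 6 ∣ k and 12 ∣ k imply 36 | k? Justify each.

The forward direction holds; the converse fails.

(⟹) If 36 ∣ k, write k = 36q. Since 36 = 6·6, k = 6·(6q), so 6 ∣ k; and since 36 = 3·12, k = 12·(3q), so 12 ∣ k.

(⟸) This fails: take k = 12. Both 6 ∣ 12 and 12 ∣ 12, yet 12 is not a multiple of 36 (since 12 = 0·36 + 12), so 36 ∤ 12.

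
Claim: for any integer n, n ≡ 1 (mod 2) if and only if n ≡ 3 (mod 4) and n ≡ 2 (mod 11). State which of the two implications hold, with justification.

Forward direction. This fails: n = 1 gives 1 ≡ 1 (mod 2) but 1 ≡ 1 (mod 4), so the conjunction on the right does not hold.

Converse. If n ≡ 3 (mod 4) and n ≡ 2 (mod 11), then by the Chinese remainder theorem n ≡ 35 (mod 44). Since 35 ≡ 1 (mod 2) and 2 ∣ 44, we get n ≡ 1 (mod 2).

Not equivalent: only (⇐) holds.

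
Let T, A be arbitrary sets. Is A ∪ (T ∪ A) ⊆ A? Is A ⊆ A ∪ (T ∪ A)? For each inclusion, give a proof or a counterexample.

Forward inclusion. This inclusion fails. Take T = {1}, A = ∅; then 1 ∈ A ∪ (T ∪ A) but 1 ∉ A.

Reverse inclusion. Let x ∈ A. Then either x ∈ A and x ∉ T; or x ∈ T ∩ A. In each case x ∈ A ∪ (T ∪ A), so A ⊆ A ∪ (T ∪ A).

(⊆) fails; (⊇) holds.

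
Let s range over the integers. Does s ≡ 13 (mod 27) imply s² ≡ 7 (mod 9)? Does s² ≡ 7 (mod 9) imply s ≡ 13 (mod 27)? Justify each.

Not equivalent: only (⇒) holds.

[⇒] Suppose s ≡ 13 (mod 27). Then s² ≡ 13² = 169 (mod 27), and since 9 ∣ 27, also s² ≡ 7 (mod 9).

[⇐] This fails: take s = 4. Then 4² = 16 ≡ 7 (mod 9), yet 4 ≡ 4 (mod 27), not 13.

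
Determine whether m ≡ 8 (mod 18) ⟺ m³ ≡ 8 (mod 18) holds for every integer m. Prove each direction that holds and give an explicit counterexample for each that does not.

(←) This fails: take m = 2. Then 2³ = 8 ≡ 8 (mod 18), yet 2 ≡ 2 (mod 18), not 8.

(→) Suppose m ≡ 8 (mod 18). Write m = 18j + 8. Then (18j + 8)³ = 5832j³ + 7776j² + 3456j + 512 = 18(324j³ + 432j² + 192j + 28) + 8, so m³ ≡ 8 (mod 18).

Not equivalent: only (⇒) holds.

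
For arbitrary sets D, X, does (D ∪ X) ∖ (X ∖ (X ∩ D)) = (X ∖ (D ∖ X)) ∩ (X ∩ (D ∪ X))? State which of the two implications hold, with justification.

Both inclusions fail.

(⊆) This inclusion fails. Take D = {1}, X = ∅; then 1 ∈ (D ∪ X) ∖ (X ∖ (X ∩ D)) but 1 ∉ (X ∖ (D ∖ X)) ∩ (X ∩ (D ∪ X)).

(⊇) This inclusion fails. Take D = ∅, X = {1}; then 1 ∈ (X ∖ (D ∖ X)) ∩ (X ∩ (D ∪ X)) but 1 ∉ (D ∪ X) ∖ (X ∖ (X ∩ D)).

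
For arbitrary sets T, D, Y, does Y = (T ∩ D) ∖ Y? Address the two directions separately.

(⊆) fails and (⊇) fails.

(⊆) This inclusion fails. Take T = ∅, D = ∅, Y = {1}; then 1 ∈ Y but 1 ∉ (T ∩ D) ∖ Y.

(⊇) This inclusion fails. Take T = {1}, D = {1}, Y = ∅; then 1 ∈ (T ∩ D) ∖ Y but 1 ∉ Y.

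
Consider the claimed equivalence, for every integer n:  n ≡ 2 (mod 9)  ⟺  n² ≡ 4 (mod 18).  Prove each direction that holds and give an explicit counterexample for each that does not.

Neither direction holds.

(→) This fails: take n = 11. Then 11 ≡ 2 (mod 9), but 11² = 121 ≡ 13 (mod 18), not 4.

(←) This fails: take n = 16. Then 16² = 256 ≡ 4 (mod 18), yet 16 ≡ 7 (mod 9), not 2.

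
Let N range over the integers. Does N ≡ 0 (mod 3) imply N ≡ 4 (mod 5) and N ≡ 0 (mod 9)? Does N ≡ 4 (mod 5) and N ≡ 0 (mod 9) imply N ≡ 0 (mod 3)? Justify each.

Forward direction. This fails: N = 0 gives 0 ≡ 0 (mod 3) but 0 ≡ 0 (mod 5), so the conjunction on the right does not hold.

Converse. If N ≡ 4 (mod 5) and N ≡ 0 (mod 9), then by the Chinese remainder theorem N ≡ 9 (mod 45). Since 9 ≡ 0 (mod 3) and 3 ∣ 45, we get N ≡ 0 (mod 3).

Only the reverse direction holds.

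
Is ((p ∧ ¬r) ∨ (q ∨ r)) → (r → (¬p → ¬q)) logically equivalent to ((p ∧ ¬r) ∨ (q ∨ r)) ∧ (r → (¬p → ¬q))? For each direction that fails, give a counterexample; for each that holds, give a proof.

Not equivalent: only (⇐) holds.

[⇐] Assume the antecedent. If p is true, the consequent reduces to true regardless of the other variables. If p is false, the antecedent forces (q = T, r = F, p = F) or (q = F, r = T, p = F), and the consequent holds there. Either way the consequent holds.

[⇒] This fails. Under q = F, r = F, p = F, the left side is true but the right side is false.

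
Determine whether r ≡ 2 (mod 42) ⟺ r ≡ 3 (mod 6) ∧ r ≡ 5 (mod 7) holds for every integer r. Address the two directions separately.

Neither direction holds.

(⟹) This fails: r = 2 gives 2 ≡ 2 (mod 42) but 2 ≡ 2 (mod 6), so the conjunction on the right does not hold.

(⟸) This fails: r = 33 satisfies both congruences on the right (33 ≡ 3 mod 6 and 33 ≡ 5 mod 7) yet 33 ≡ 33 (mod 42), not 2.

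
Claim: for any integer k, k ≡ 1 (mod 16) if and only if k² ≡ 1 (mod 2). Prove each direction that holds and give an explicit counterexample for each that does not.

(→) Suppose k ≡ 1 (mod 16). Then k² ≡ 1² = 1 (mod 16), and since 2 ∣ 16, also k² ≡ 1 (mod 2).

(←) This fails: take k = 3. Then 3² = 9 ≡ 1 (mod 2), yet 3 ≡ 3 (mod 16), not 1.

Not equivalent: only (⇒) holds.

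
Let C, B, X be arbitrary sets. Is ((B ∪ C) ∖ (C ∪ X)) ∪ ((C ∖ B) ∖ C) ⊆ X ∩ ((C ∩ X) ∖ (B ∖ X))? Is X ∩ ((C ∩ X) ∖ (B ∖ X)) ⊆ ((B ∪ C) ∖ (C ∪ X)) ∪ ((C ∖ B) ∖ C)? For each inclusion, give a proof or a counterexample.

(⟹) This inclusion fails. Take C = ∅, B = {1}, X = ∅; then 1 ∈ ((B ∪ C) ∖ (C ∪ X)) ∪ ((C ∖ B) ∖ C) but 1 ∉ X ∩ ((C ∩ X) ∖ (B ∖ X)).

(⟸) This inclusion fails. Take C = {1}, B = ∅, X = {1}; then 1 ∈ X ∩ ((C ∩ X) ∖ (B ∖ X)) but 1 ∉ ((B ∪ C) ∖ (C ∪ X)) ∪ ((C ∖ B) ∖ C).

Neither inclusion holds.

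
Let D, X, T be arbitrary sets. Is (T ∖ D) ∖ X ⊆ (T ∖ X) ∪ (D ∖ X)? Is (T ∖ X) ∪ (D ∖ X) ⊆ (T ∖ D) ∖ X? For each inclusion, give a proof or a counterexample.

Only the forward inclusion holds.

(⟹) Let x ∈ (T ∖ D) ∖ X. Then x ∈ T and x ∉ D, X, from which x ∈ (T ∖ X) ∪ (D ∖ X).

(⟸) This inclusion fails. Take D = {1}, X = ∅, T = ∅; then 1 ∈ (T ∖ X) ∪ (D ∖ X) but 1 ∉ (T ∖ D) ∖ X.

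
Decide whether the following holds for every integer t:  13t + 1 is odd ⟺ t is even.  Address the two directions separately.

[⇒] Suppose 13t + 1 is odd. Since 13 is odd, 13t and t have the same parity, so 13t + 1 ≡ t + 1 (mod 2). As 1 is odd, 13t + 1 is odd exactly when t is even. Thus t is even.

[⇐] Conversely, suppose t is even; write t = 2j. Then 13t + 1 = 13·(2j) + 1 = 2·13j + 1, which is odd.

Both directions hold.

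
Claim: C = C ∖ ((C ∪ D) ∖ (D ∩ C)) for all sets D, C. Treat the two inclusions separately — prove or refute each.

Only the reverse inclusion holds.

(⊇) Let x ∈ C ∖ ((C ∪ D) ∖ (D ∩ C)). Then x ∈ D ∩ C, from which x ∈ C.

(⊆) This inclusion fails. Take D = ∅, C = {1}; then 1 ∈ C but 1 ∉ C ∖ ((C ∪ D) ∖ (D ∩ C)).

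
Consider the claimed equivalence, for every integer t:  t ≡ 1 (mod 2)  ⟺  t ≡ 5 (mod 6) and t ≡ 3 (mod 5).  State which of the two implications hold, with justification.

(⟸) If t ≡ 5 (mod 6) and t ≡ 3 (mod 5), then by the Chinese remainder theorem t ≡ 23 (mod 30). Since 23 ≡ 1 (mod 2) and 2 ∣ 30, we get t ≡ 1 (mod 2).

(⟹) This fails: t = 1 gives 1 ≡ 1 (mod 2) but 1 ≡ 1 (mod 6), so the conjunction on the right does not hold.

(⇒) fails; (⇐) holds.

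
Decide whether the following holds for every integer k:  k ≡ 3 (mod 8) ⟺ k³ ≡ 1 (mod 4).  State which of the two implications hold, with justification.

Neither direction holds.

(→) This fails: take k = 3. Then 3 ≡ 3 (mod 8), but 3³ = 27 ≡ 3 (mod 4), not 1.

(←) This fails: take k = 1. Then 1³ = 1 ≡ 1 (mod 4), yet 1 ≡ 1 (mod 8), not 3.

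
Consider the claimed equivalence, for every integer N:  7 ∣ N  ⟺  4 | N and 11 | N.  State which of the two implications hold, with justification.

(→) This fails: take N = 7. Certainly 7 ∣ 7, but 4 ∤ 7.

(←) This fails: take N = 44. Both 4 ∣ 44 and 11 ∣ 44, yet 44 is not a multiple of 7 (since 44 = 6·7 + 2), so 7 ∤ 44.

Neither implication holds.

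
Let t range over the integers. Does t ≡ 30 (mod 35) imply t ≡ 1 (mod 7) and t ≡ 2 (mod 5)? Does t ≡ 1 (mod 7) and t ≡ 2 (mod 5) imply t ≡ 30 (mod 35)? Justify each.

[⇒] This fails: t = 30 gives 30 ≡ 30 (mod 35) but 30 ≡ 2 (mod 7), so the conjunction on the right does not hold.

[⇐] This fails: t = 22 satisfies both congruences on the right (22 ≡ 1 mod 7 and 22 ≡ 2 mod 5) yet 22 ≡ 22 (mod 35), not 30.

Neither direction holds.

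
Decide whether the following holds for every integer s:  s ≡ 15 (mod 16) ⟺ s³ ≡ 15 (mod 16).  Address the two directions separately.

Both directions hold; the statement is true.

(⟸) Suppose s³ ≡ 15 (mod 16). The only residue r in {0, …, 15} with r³ ≡ 15 (mod 16) is r = 15, so s ≡ 15 (mod 16).

(⟹) Suppose s ≡ 15 (mod 16). Write s = 16j + 15. Then (16j + 15)³ = 4096j³ + 11520j² + 10800j + 3375 = 16(256j³ + 720j² + 675j + 210) + 15, so s³ ≡ 15 (mod 16).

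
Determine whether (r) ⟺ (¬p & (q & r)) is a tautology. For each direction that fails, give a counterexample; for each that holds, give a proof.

Forward direction. This fails. Under q = F, r = T, p = F, the left side is true but the right side is false.

Converse. Assume the antecedent. If q is true, the antecedent forces (q = T, r = T, p = F), and r holds there. If q is false, the antecedent cannot hold. Either way r holds.

Not equivalent: only (⇐) holds.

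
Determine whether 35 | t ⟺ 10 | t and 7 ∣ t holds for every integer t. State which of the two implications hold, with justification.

Not equivalent: only (⇐) holds.

(⇒) This fails: take t = 35. Certainly 35 ∣ 35, but 10 ∤ 35.

(⇐) Suppose 10 ∣ t and 7 ∣ t. Any common multiple of 10 and 7 is a multiple of their lcm; here gcd(10, 7) = 1, so lcm(10, 7) = 10·7 = 70, so 70 ∣ t. Since 35 ∣ 70, it follows that 35 ∣ t.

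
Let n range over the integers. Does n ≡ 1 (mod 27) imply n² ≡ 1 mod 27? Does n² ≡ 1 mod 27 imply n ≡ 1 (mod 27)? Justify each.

Forward direction. Suppose n ≡ 1 (mod 27). Write n = 27j + 1. Then (27j + 1)² = 729j² + 54j + 1 = 27(27j² + 2j) + 1, so n² ≡ 1 (mod 27).

Converse. This fails: take n = 26. Then 26² = 676 ≡ 1 (mod 27), yet 26 ≡ 26 (mod 27), not 1.

Only the forward direction holds.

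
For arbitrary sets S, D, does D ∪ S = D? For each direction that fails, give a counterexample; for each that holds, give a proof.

Only the reverse inclusion holds.

(⟹) This inclusion fails. Take S = {1}, D = ∅; then 1 ∈ D ∪ S but 1 ∉ D.

(⟸) Let x ∈ D. Then either x ∈ D and x ∉ S; or x ∈ S ∩ D. In each case x ∈ D ∪ S, so D ⊆ D ∪ S.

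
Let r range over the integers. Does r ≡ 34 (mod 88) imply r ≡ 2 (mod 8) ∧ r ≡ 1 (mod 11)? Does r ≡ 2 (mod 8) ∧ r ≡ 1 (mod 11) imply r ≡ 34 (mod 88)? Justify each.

Both directions hold; the statement is true.

Forward direction. Suppose r ≡ 34 (mod 88); write r = 88j + 34. Since 8 ∣ 88, reducing mod 8 gives r ≡ 34 ≡ 2 (mod 8); since 11 ∣ 88, reducing mod 11 gives r ≡ 34 ≡ 1 (mod 11).

Converse. If r ≡ 2 (mod 8) and r ≡ 1 (mod 11), then by the Chinese remainder theorem r ≡ 34 (mod 88). This is exactly r ≡ 34 (mod 88).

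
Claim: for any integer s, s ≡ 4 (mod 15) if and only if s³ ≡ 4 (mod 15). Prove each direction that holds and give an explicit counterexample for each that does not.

Both implications hold.

Forward direction. Suppose s ≡ 4 (mod 15). Write s = 15j + 4. Then (15j + 4)³ = 3375j³ + 2700j² + 720j + 64 = 15(225j³ + 180j² + 48j + 4) + 4, so s³ ≡ 4 (mod 15).

Converse. Suppose s³ ≡ 4 (mod 15). The only residue r in {0, …, 14} with r³ ≡ 4 (mod 15) is r = 4, so s ≡ 4 (mod 15).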